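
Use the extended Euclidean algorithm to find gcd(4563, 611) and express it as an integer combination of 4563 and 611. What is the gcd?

13

Apply Euclid's algorithm to 4563 and 611:
4563 = 7×611 + 286
611 = 2×286 + 39
286 = 7×39 + 13
39 = 3×13 + 0
gcd(4563, 611) = 13.
Express as a combination:
13 = 286 − 7·39
13 = −7·611 + 15·286
13 = 15·4563 − 112·611
So 13 = (15)·4563 + (-112)·611.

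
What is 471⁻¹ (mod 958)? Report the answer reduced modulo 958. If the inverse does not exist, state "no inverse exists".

419

gcd(958, 471) by repeated division:
958 = 2×471 + 16
471 = 29×16 + 7
16 = 2×7 + 2
7 = 3×2 + 1
2 = 2×1 + 0
The gcd is 1. Working backward:
1 = 7 − 3·2
1 = −3·16 + 7·7
1 = 7·471 − 206·16
1 = −206·958 + 419·471
So 471·419 ≡ 1 (mod 958).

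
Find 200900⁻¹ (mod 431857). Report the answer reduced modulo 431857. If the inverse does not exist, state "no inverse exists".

27960

Apply the Euclidean algorithm to 431857 and 200900:
431857 = 2×200900 + 30057
200900 = 6×30057 + 20558
30057 = 1×20558 + 9499
20558 = 2×9499 + 1560
9499 = 6×1560 + 139
1560 = 11×139 + 31
139 = 4×31 + 15
31 = 2×15 + 1
15 = 15×1 + 0
The gcd is 1. Working backward:
1 = 31 − 2·15
1 = −2·139 + 9·31
1 = 9·1560 − 101·139
1 = −101·9499 + 615·1560
1 = 615·20558 − 1331·9499
1 = −1331·30057 + 1946·20558
1 = 1946·200900 − 13007·30057
1 = −13007·431857 + 27960·200900
So 200900·27960 ≡ 1 (mod 431857).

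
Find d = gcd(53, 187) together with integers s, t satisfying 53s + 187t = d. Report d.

1

Repeated division:
187 = 3*53 + 28
53 = 1*28 + 25
28 = 1*25 + 3
25 = 8*3 + 1
3 = 3*1 + 0
gcd(53, 187) = 1.
Working backward:
1 = 25 − 8·3
1 = −8·28 + 9·25
1 = 9·53 − 17·28
1 = −17·187 + 60·53
So 1 = (-17)·187 + (60)·53.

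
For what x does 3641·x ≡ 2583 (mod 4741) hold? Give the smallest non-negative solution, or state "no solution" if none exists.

gcd(3641, 4741):
4741 = 1·3641 + 1100
3641 = 3·1100 + 341
1100 = 3·341 + 77
341 = 4·77 + 33
77 = 2·33 + 11
33 = 3·11 + 0
gcd = 11, but 11 ∤ 2583, so the congruence has no solution.

no solution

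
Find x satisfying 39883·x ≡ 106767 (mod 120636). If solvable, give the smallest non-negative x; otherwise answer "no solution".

First find gcd(39883, 120636):
120636 = 3×39883 + 987
39883 = 40×987 + 403
987 = 2×403 + 181
403 = 2×181 + 41
181 = 4×41 + 17
41 = 2×17 + 7
17 = 2×7 + 3
7 = 2×3 + 1
3 = 3×1 + 0
gcd = 1, so a unique solution mod 120636 exists.
Back-substitute for the Bézout coefficients:
1 = 7 − 2·3
1 = −2·17 + 5·7
1 = 5·41 − 12·17
1 = −12·181 + 53·41
1 = 53·403 − 118·181
1 = −118·987 + 289·403
1 = 289·39883 − 11678·987
1 = −11678·120636 + 35323·39883
So 39883·(35323) ≡ 1 (mod 120636), giving 39883⁻¹ ≡ 35323.
x ≡ 39883⁻¹·106767 ≡ 35323·106767 ≡ 8109 (mod 120636).

8109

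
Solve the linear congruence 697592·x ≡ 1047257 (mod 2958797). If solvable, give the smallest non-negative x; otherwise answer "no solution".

2448854

First find gcd(697592, 2958797):
2958797 = 4×697592 + 168429
697592 = 4×168429 + 23876
168429 = 7×23876 + 1297
23876 = 18×1297 + 530
1297 = 2×530 + 237
530 = 2×237 + 56
237 = 4×56 + 13
56 = 4×13 + 4
13 = 3×4 + 1
4 = 4×1 + 0
gcd = 1, so a unique solution mod 2958797 exists.
Back-substitute for the Bézout coefficients:
1 = 13 − 3·4
1 = −3·56 + 13·13
1 = 13·237 − 55·56
1 = −55·530 + 123·237
1 = 123·1297 − 301·530
1 = −301·23876 + 5541·1297
1 = 5541·168429 − 39088·23876
1 = −39088·697592 + 161893·168429
1 = 161893·2958797 − 686660·697592
So 697592·(-686660) ≡ 1 (mod 2958797), giving 697592⁻¹ ≡ 2272137.
x ≡ 697592⁻¹·1047257 ≡ 2272137·1047257 ≡ 2448854 (mod 2958797).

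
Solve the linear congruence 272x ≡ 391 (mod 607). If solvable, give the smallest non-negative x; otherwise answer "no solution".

267

First find gcd(272, 607):
607 = 2*272 + 63
272 = 4*63 + 20
63 = 3*20 + 3
20 = 6*3 + 2
3 = 1*2 + 1
2 = 2*1 + 0
gcd = 1, so a unique solution mod 607 exists.
Back-substitute for the Bézout coefficients:
1 = 3 − 2
1 = −20 + 7·3
1 = 7·63 − 22·20
1 = −22·272 + 95·63
1 = 95·607 − 212·272
So 272·(-212) ≡ 1 (mod 607), giving 272⁻¹ ≡ 395.
x ≡ 272⁻¹·391 ≡ 395·391 ≡ 267 (mod 607).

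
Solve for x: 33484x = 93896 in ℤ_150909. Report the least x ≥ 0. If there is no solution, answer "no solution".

5357

First find gcd(33484, 150909):
150909 = 4*33484 + 16973
33484 = 1*16973 + 16511
16973 = 1*16511 + 462
16511 = 35*462 + 341
462 = 1*341 + 121
341 = 2*121 + 99
121 = 1*99 + 22
99 = 4*22 + 11
22 = 2*11 + 0
gcd = 11 and 11 | 93896, so solutions exist. Divide through by 11: 3044x ≡ 8536 (mod 13719).
Now find 3044⁻¹ mod 13719:
13719 = 4·3044 + 1543
3044 = 1·1543 + 1501
1543 = 1·1501 + 42
1501 = 35·42 + 31
42 = 1·31 + 11
31 = 2·11 + 9
11 = 1·9 + 2
9 = 4·2 + 1
2 = 2·1 + 0
Back-substitute:
1 = 9 − 4·2
1 = −4·11 + 5·9
1 = 5·31 − 14·11
1 = −14·42 + 19·31
1 = 19·1501 − 679·42
1 = −679·1543 + 698·1501
1 = 698·3044 − 1377·1543
1 = −1377·13719 + 6206·3044
So 3044⁻¹ ≡ 6206 (mod 13719).
Then x ≡ 6206·8536 ≡ 5357 (mod 13719); the smallest non-negative solution is x = 5357.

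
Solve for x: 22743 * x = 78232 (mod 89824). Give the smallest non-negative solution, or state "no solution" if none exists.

7784

First find gcd(22743, 89824):
89824 = 3·22743 + 21595
22743 = 1·21595 + 1148
21595 = 18·1148 + 931
1148 = 1·931 + 217
931 = 4·217 + 63
217 = 3·63 + 28
63 = 2·28 + 7
28 = 4·7 + 0
gcd = 7 and 7 | 78232, so solutions exist. Divide through by 7: 3249x ≡ 11176 (mod 12832).
Now find 3249⁻¹ mod 12832:
12832 = 3·3249 + 3085
3249 = 1·3085 + 164
3085 = 18·164 + 133
164 = 1·133 + 31
133 = 4·31 + 9
31 = 3·9 + 4
9 = 2·4 + 1
4 = 4·1 + 0
Back-substitute:
1 = 9 − 2·4
1 = −2·31 + 7·9
1 = 7·133 − 30·31
1 = −30·164 + 37·133
1 = 37·3085 − 696·164
1 = −696·3249 + 733·3085
1 = 733·12832 − 2895·3249
So 3249·(-2895) ≡ 1 (mod 12832), i.e. 3249⁻¹ ≡ 9937.
Then x ≡ 9937·11176 ≡ 7784 (mod 12832); the smallest non-negative solution is x = 7784.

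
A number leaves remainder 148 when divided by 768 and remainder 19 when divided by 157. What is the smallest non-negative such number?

Write x = 148 + 768·k. Then 768·k ≡ 19 − 148 ≡ 28 (mod 157).
Need 768⁻¹ mod 157. Extended Euclid on (157, 140):
157 = 1×140 + 17
140 = 8×17 + 4
17 = 4×4 + 1
4 = 4×1 + 0
Back-substitute:
1 = 17 − 4·4
1 = −4·140 + 33·17
1 = 33·157 − 37·140
768⁻¹ ≡ 120 (mod 157), so k ≡ 120·28 ≡ 63 (mod 157).
x = 148 + 768·63 = 48532.

48532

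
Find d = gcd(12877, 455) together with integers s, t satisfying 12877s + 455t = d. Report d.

1

Apply Euclid's algorithm to 12877 and 455:
12877 = 28*455 + 137
455 = 3*137 + 44
137 = 3*44 + 5
44 = 8*5 + 4
5 = 1*4 + 1
4 = 4*1 + 0
gcd(12877, 455) = 1.
Working backward:
1 = 5 − 4
1 = −44 + 9·5
1 = 9·137 − 28·44
1 = −28·455 + 93·137
1 = 93·12877 − 2632·455
So 1 = (93)·12877 + (-2632)·455.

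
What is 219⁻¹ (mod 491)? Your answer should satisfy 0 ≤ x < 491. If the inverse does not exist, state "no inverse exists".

Extended Euclidean algorithm:
491 = 2·219 + 53
219 = 4·53 + 7
53 = 7·7 + 4
7 = 1·4 + 3
4 = 1·3 + 1
3 = 3·1 + 0
Since gcd(219, 491) = 1, back-substitute to write 1 as a combination:
1 = 4 − 3
1 = −7 + 2·4
1 = 2·53 − 15·7
1 = −15·219 + 62·53
1 = 62·491 − 139·219
So 219·(-139) ≡ 1 (mod 491), and -139 ≡ 352 (mod 491).

352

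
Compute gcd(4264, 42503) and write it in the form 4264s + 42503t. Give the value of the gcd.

Apply Euclid's algorithm to 42503 and 4264:
42503 = 9×4264 + 4127
4264 = 1×4127 + 137
4127 = 30×137 + 17
137 = 8×17 + 1
17 = 17×1 + 0
gcd(4264, 42503) = 1.
Express as a combination:
1 = 137 − 8·17
1 = −8·4127 + 241·137
1 = 241·4264 − 249·4127
1 = −249·42503 + 2482·4264
So 1 = (-249)·42503 + (2482)·4264.

1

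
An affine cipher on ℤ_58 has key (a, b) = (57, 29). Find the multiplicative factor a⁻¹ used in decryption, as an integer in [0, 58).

57

Run Euclid on (58, 57):
58 = 1*57 + 1
57 = 57*1 + 0
The gcd is 1. Working backward:
1 = 58 − 57
Hence 57⁻¹ ≡ -1 ≡ 57 (mod 58).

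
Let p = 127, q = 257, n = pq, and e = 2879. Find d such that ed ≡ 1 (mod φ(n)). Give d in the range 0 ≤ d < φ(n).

15551

φ(n) = (p−1)(q−1) = 126·256 = 32256.
Need d with 2879·d ≡ 1 (mod 32256). Apply the extended Euclidean algorithm:
32256 = 11×2879 + 587
2879 = 4×587 + 531
587 = 1×531 + 56
531 = 9×56 + 27
56 = 2×27 + 2
27 = 13×2 + 1
2 = 2×1 + 0
Back-substitute:
1 = 27 − 13·2
1 = −13·56 + 27·27
1 = 27·531 − 256·56
1 = −256·587 + 283·531
1 = 283·2879 − 1388·587
1 = −1388·32256 + 15551·2879
So 2879·15551 ≡ 1 (mod 32256), hence d = 15551.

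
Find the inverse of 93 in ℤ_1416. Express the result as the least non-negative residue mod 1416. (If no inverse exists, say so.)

no inverse exists

Euclidean algorithm on 1416, 93:
1416 = 15*93 + 21
93 = 4*21 + 9
21 = 2*9 + 3
9 = 3*3 + 0
gcd(93, 1416) = 3 ≠ 1, so 93 has no multiplicative inverse modulo 1416.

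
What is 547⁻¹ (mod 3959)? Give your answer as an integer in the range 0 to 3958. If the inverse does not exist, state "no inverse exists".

1614

Apply the Euclidean algorithm to 3959 and 547:
3959 = 7*547 + 130
547 = 4*130 + 27
130 = 4*27 + 22
27 = 1*22 + 5
22 = 4*5 + 2
5 = 2*2 + 1
2 = 2*1 + 0
gcd = 1, so the inverse exists. Back-substitute:
1 = 5 − 2·2
1 = −2·22 + 9·5
1 = 9·27 − 11·22
1 = −11·130 + 53·27
1 = 53·547 − 223·130
1 = −223·3959 + 1614·547
So 547·1614 ≡ 1 (mod 3959).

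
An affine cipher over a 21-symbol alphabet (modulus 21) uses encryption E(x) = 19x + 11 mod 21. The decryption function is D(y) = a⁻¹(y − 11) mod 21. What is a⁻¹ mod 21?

10

Run Euclid on (21, 19):
21 = 1·19 + 2
19 = 9·2 + 1
2 = 2·1 + 0
The gcd is 1. Working backward:
1 = 19 − 9·2
1 = −9·21 + 10·19
So 19·10 ≡ 1 (mod 21).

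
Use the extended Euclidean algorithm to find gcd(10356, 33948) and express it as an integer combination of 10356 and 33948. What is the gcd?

12

Apply Euclid's algorithm to 33948 and 10356:
33948 = 3·10356 + 2880
10356 = 3·2880 + 1716
2880 = 1·1716 + 1164
1716 = 1·1164 + 552
1164 = 2·552 + 60
552 = 9·60 + 12
60 = 5·12 + 0
gcd(10356, 33948) = 12.
Back-substituting:
12 = 552 − 9·60
12 = −9·1164 + 19·552
12 = 19·1716 − 28·1164
12 = −28·2880 + 47·1716
12 = 47·10356 − 169·2880
12 = −169·33948 + 554·10356
So 12 = (-169)·33948 + (554)·10356.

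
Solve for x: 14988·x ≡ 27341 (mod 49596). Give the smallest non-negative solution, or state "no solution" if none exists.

gcd(14988, 49596):
49596 = 3*14988 + 4632
14988 = 3*4632 + 1092
4632 = 4*1092 + 264
1092 = 4*264 + 36
264 = 7*36 + 12
36 = 3*12 + 0
gcd = 12, but 12 ∤ 27341, so the congruence has no solution.

no solution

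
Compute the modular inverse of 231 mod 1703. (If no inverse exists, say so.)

693

Extended Euclidean algorithm:
1703 = 7*231 + 86
231 = 2*86 + 59
86 = 1*59 + 27
59 = 2*27 + 5
27 = 5*5 + 2
5 = 2*2 + 1
2 = 2*1 + 0
The gcd is 1. Working backward:
1 = 5 − 2·2
1 = −2·27 + 11·5
1 = 11·59 − 24·27
1 = −24·86 + 35·59
1 = 35·231 − 94·86
1 = −94·1703 + 693·231
So 231·693 ≡ 1 (mod 1703).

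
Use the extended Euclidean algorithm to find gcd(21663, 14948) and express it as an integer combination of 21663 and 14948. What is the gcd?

1

Euclidean algorithm:
21663 = 1×14948 + 6715
14948 = 2×6715 + 1518
6715 = 4×1518 + 643
1518 = 2×643 + 232
643 = 2×232 + 179
232 = 1×179 + 53
179 = 3×53 + 20
53 = 2×20 + 13
20 = 1×13 + 7
13 = 1×7 + 6
7 = 1×6 + 1
6 = 6×1 + 0
gcd(21663, 14948) = 1.
Working backward:
1 = 7 − 6
1 = −13 + 2·7
1 = 2·20 − 3·13
1 = −3·53 + 8·20
1 = 8·179 − 27·53
1 = −27·232 + 35·179
1 = 35·643 − 97·232
1 = −97·1518 + 229·643
1 = 229·6715 − 1013·1518
1 = −1013·14948 + 2255·6715
1 = 2255·21663 − 3268·14948
So 1 = (2255)·21663 + (-3268)·14948.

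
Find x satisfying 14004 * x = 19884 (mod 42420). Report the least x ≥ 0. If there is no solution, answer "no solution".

2661

First find gcd(14004, 42420):
42420 = 3*14004 + 408
14004 = 34*408 + 132
408 = 3*132 + 12
132 = 11*12 + 0
gcd = 12 and 12 | 19884, so solutions exist. Divide through by 12: 1167x ≡ 1657 (mod 3535).
Now find 1167⁻¹ mod 3535:
3535 = 3×1167 + 34
1167 = 34×34 + 11
34 = 3×11 + 1
11 = 11×1 + 0
Back-substitute:
1 = 34 − 3·11
1 = −3·1167 + 103·34
1 = 103·3535 − 312·1167
So 1167·(-312) ≡ 1 (mod 3535), i.e. 1167⁻¹ ≡ 3223.
Then x ≡ 3223·1657 ≡ 2661 (mod 3535); the smallest non-negative solution is x = 2661.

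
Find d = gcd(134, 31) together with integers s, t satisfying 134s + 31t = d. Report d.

1

Apply Euclid's algorithm to 134 and 31:
134 = 4·31 + 10
31 = 3·10 + 1
10 = 10·1 + 0
gcd(134, 31) = 1.
Working backward:
1 = 31 − 3·10
1 = −3·134 + 13·31
So 1 = (-3)·134 + (13)·31.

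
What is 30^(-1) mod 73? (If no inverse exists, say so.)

Extended Euclidean algorithm:
73 = 2·30 + 13
30 = 2·13 + 4
13 = 3·4 + 1
4 = 4·1 + 0
Since gcd(30, 73) = 1, back-substitute to write 1 as a combination:
1 = 13 − 3·4
1 = −3·30 + 7·13
1 = 7·73 − 17·30
So 30·(-17) ≡ 1 (mod 73), and -17 ≡ 56 (mod 73).

56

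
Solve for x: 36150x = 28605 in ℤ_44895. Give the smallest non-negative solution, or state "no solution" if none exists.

1542

First find gcd(36150, 44895):
44895 = 1×36150 + 8745
36150 = 4×8745 + 1170
8745 = 7×1170 + 555
1170 = 2×555 + 60
555 = 9×60 + 15
60 = 4×15 + 0
gcd = 15 and 15 | 28605, so solutions exist. Divide through by 15: 2410x ≡ 1907 (mod 2993).
Now find 2410⁻¹ mod 2993:
2993 = 1×2410 + 583
2410 = 4×583 + 78
583 = 7×78 + 37
78 = 2×37 + 4
37 = 9×4 + 1
4 = 4×1 + 0
Back-substitute:
1 = 37 − 9·4
1 = −9·78 + 19·37
1 = 19·583 − 142·78
1 = −142·2410 + 587·583
1 = 587·2993 − 729·2410
So 2410·(-729) ≡ 1 (mod 2993), i.e. 2410⁻¹ ≡ 2264.
Then x ≡ 2264·1907 ≡ 1542 (mod 2993); the smallest non-negative solution is x = 1542.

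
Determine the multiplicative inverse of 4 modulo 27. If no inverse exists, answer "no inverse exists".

7

Apply the Euclidean algorithm to 27 and 4:
27 = 6·4 + 3
4 = 1·3 + 1
3 = 3·1 + 0
The gcd is 1. Working backward:
1 = 4 − 3
1 = −27 + 7·4
So 4·7 ≡ 1 (mod 27).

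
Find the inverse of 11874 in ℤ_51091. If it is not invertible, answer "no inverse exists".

Run Euclid on (51091, 11874):
51091 = 4*11874 + 3595
11874 = 3*3595 + 1089
3595 = 3*1089 + 328
1089 = 3*328 + 105
328 = 3*105 + 13
105 = 8*13 + 1
13 = 13*1 + 0
Since gcd(11874, 51091) = 1, back-substitute to write 1 as a combination:
1 = 105 − 8·13
1 = −8·328 + 25·105
1 = 25·1089 − 83·328
1 = −83·3595 + 274·1089
1 = 274·11874 − 905·3595
1 = −905·51091 + 3894·11874
So 11874·3894 ≡ 1 (mod 51091).

3894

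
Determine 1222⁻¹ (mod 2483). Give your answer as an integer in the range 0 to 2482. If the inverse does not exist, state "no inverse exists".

no inverse exists

Compute gcd(1222, 2483):
2483 = 2×1222 + 39
1222 = 31×39 + 13
39 = 3×13 + 0
gcd(1222, 2483) = 13 ≠ 1, so 1222 has no multiplicative inverse modulo 2483.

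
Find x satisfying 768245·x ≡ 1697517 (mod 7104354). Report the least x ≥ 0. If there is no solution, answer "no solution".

First find gcd(768245, 7104354):
7104354 = 9×768245 + 190149
768245 = 4×190149 + 7649
190149 = 24×7649 + 6573
7649 = 1×6573 + 1076
6573 = 6×1076 + 117
1076 = 9×117 + 23
117 = 5×23 + 2
23 = 11×2 + 1
2 = 2×1 + 0
gcd = 1, so a unique solution mod 7104354 exists.
Back-substitute for the Bézout coefficients:
1 = 23 − 11·2
1 = −11·117 + 56·23
1 = 56·1076 − 515·117
1 = −515·6573 + 3146·1076
1 = 3146·7649 − 3661·6573
1 = −3661·190149 + 91010·7649
1 = 91010·768245 − 367701·190149
1 = −367701·7104354 + 3400319·768245
So 768245·(3400319) ≡ 1 (mod 7104354), giving 768245⁻¹ ≡ 3400319.
x ≡ 768245⁻¹·1697517 ≡ 3400319·1697517 ≡ 3500481 (mod 7104354).

3500481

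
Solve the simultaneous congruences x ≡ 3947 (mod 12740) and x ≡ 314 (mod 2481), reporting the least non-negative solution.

Write x = 3947 + 12740·k. Then 12740·k ≡ 314 − 3947 ≡ 1329 (mod 2481).
Need 12740⁻¹ mod 2481. Extended Euclid on (2481, 335):
2481 = 7·335 + 136
335 = 2·136 + 63
136 = 2·63 + 10
63 = 6·10 + 3
10 = 3·3 + 1
3 = 3·1 + 0
Back-substitute:
1 = 10 − 3·3
1 = −3·63 + 19·10
1 = 19·136 − 41·63
1 = −41·335 + 101·136
1 = 101·2481 − 748·335
12740⁻¹ ≡ 1733 (mod 2481), so k ≡ 1733·1329 ≡ 789 (mod 2481).
x = 3947 + 12740·789 = 10055807.

10055807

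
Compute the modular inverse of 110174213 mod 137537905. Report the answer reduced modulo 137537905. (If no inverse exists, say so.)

5200267

Run Euclid on (137537905, 110174213):
137537905 = 1×110174213 + 27363692
110174213 = 4×27363692 + 719445
27363692 = 38×719445 + 24782
719445 = 29×24782 + 767
24782 = 32×767 + 238
767 = 3×238 + 53
238 = 4×53 + 26
53 = 2×26 + 1
26 = 26×1 + 0
gcd = 1, so the inverse exists. Back-substitute:
1 = 53 − 2·26
1 = −2·238 + 9·53
1 = 9·767 − 29·238
1 = −29·24782 + 937·767
1 = 937·719445 − 27202·24782
1 = −27202·27363692 + 1034613·719445
1 = 1034613·110174213 − 4165654·27363692
1 = −4165654·137537905 + 5200267·110174213
So 110174213·5200267 ≡ 1 (mod 137537905).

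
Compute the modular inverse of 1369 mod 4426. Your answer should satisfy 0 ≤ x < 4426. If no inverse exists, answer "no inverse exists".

4093

Run Euclid on (4426, 1369):
4426 = 3*1369 + 319
1369 = 4*319 + 93
319 = 3*93 + 40
93 = 2*40 + 13
40 = 3*13 + 1
13 = 13*1 + 0
Since gcd(1369, 4426) = 1, back-substitute to write 1 as a combination:
1 = 40 − 3·13
1 = −3·93 + 7·40
1 = 7·319 − 24·93
1 = −24·1369 + 103·319
1 = 103·4426 − 333·1369
So 1369·(-333) ≡ 1 (mod 4426), and -333 ≡ 4093 (mod 4426).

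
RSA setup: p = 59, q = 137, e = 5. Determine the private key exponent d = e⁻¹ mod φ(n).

4733

φ(n) = (p−1)(q−1) = 58·136 = 7888.
Need d with 5·d ≡ 1 (mod 7888). Apply the extended Euclidean algorithm:
7888 = 1577·5 + 3
5 = 1·3 + 2
3 = 1·2 + 1
2 = 2·1 + 0
Back-substitute:
1 = 3 − 2
1 = −5 + 2·3
1 = 2·7888 − 3155·5
So 5·(-3155) ≡ 1 (mod 7888), hence d ≡ -3155 ≡ 4733 (mod 7888).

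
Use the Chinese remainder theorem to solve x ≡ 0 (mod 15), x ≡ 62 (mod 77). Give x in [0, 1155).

Write x = 0 + 15·k. Then 15·k ≡ 62 − 0 ≡ 62 (mod 77).
Need 15⁻¹ mod 77. Extended Euclid on (77, 15):
77 = 5*15 + 2
15 = 7*2 + 1
2 = 2*1 + 0
Back-substitute:
1 = 15 − 7·2
1 = −7·77 + 36·15
15⁻¹ ≡ 36 (mod 77), so k ≡ 36·62 ≡ 76 (mod 77).
x = 0 + 15·76 = 1140.

1140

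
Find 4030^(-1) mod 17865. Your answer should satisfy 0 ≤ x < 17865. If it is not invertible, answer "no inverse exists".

no inverse exists

Euclidean algorithm on 17865, 4030:
17865 = 4·4030 + 1745
4030 = 2·1745 + 540
1745 = 3·540 + 125
540 = 4·125 + 40
125 = 3·40 + 5
40 = 8·5 + 0
The gcd is 5, not 1, hence no inverse exists.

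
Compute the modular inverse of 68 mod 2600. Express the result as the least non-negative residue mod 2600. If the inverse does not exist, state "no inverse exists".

no inverse exists

Compute gcd(68, 2600):
2600 = 38*68 + 16
68 = 4*16 + 4
16 = 4*4 + 0
The gcd is 4, not 1, hence no inverse exists.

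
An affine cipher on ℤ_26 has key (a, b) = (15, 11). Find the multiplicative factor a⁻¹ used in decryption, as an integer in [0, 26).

7

Extended Euclidean algorithm:
26 = 1·15 + 11
15 = 1·11 + 4
11 = 2·4 + 3
4 = 1·3 + 1
3 = 3·1 + 0
Since gcd(15, 26) = 1, back-substitute to write 1 as a combination:
1 = 4 − 3
1 = −11 + 3·4
1 = 3·15 − 4·11
1 = −4·26 + 7·15
So 15·7 ≡ 1 (mod 26).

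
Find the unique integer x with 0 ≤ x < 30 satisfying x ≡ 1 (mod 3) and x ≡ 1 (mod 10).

Write x = 1 + 3·k. Then 3·k ≡ 1 − 1 ≡ 0 (mod 10).
Need 3⁻¹ mod 10. Extended Euclid on (10, 3):
10 = 3·3 + 1
3 = 3·1 + 0
Back-substitute:
1 = 10 − 3·3
3⁻¹ ≡ 7 (mod 10), so k ≡ 7·0 ≡ 0 (mod 10).
x = 1 + 3·0 = 1.

1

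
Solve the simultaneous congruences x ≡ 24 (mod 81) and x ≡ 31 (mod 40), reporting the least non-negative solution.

591

Write x = 24 + 81·k. Then 81·k ≡ 31 − 24 ≡ 7 (mod 40).
Need 81⁻¹ mod 40. Extended Euclid on (40, 1):
40 = 40·1 + 0
81⁻¹ ≡ 1 (mod 40), so k ≡ 1·7 ≡ 7 (mod 40).
x = 24 + 81·7 = 591.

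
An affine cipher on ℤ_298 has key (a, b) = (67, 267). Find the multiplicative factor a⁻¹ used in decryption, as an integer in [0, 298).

129

Run Euclid on (298, 67):
298 = 4·67 + 30
67 = 2·30 + 7
30 = 4·7 + 2
7 = 3·2 + 1
2 = 2·1 + 0
gcd = 1, so the inverse exists. Back-substitute:
1 = 7 − 3·2
1 = −3·30 + 13·7
1 = 13·67 − 29·30
1 = −29·298 + 129·67
So 67·129 ≡ 1 (mod 298).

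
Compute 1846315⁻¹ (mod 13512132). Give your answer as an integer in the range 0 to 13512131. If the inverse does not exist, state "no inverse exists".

436303

Extended Euclidean algorithm:
13512132 = 7×1846315 + 587927
1846315 = 3×587927 + 82534
587927 = 7×82534 + 10189
82534 = 8×10189 + 1022
10189 = 9×1022 + 991
1022 = 1×991 + 31
991 = 31×31 + 30
31 = 1×30 + 1
30 = 30×1 + 0
gcd = 1, so the inverse exists. Back-substitute:
1 = 31 − 30
1 = −991 + 32·31
1 = 32·1022 − 33·991
1 = −33·10189 + 329·1022
1 = 329·82534 − 2665·10189
1 = −2665·587927 + 18984·82534
1 = 18984·1846315 − 59617·587927
1 = −59617·13512132 + 436303·1846315
So 1846315·436303 ≡ 1 (mod 13512132).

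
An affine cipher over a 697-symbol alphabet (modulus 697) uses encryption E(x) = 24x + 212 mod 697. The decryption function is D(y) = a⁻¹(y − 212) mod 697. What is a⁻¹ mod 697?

Apply the Euclidean algorithm to 697 and 24:
697 = 29×24 + 1
24 = 24×1 + 0
The gcd is 1. Working backward:
1 = 697 − 29·24
Thus 24·(-29) ≡ 1 (mod 697); reducing, -29 mod 697 = 668.

668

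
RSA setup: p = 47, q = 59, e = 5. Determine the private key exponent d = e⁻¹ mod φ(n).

1601

φ(n) = (p−1)(q−1) = 46·58 = 2668.
Need d with 5·d ≡ 1 (mod 2668). Apply the extended Euclidean algorithm:
2668 = 533*5 + 3
5 = 1*3 + 2
3 = 1*2 + 1
2 = 2*1 + 0
Back-substitute:
1 = 3 − 2
1 = −5 + 2·3
1 = 2·2668 − 1067·5
So 5·(-1067) ≡ 1 (mod 2668), hence d ≡ -1067 ≡ 1601 (mod 2668).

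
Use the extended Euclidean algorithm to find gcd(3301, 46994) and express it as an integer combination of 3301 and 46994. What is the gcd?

Apply Euclid's algorithm to 46994 and 3301:
46994 = 14*3301 + 780
3301 = 4*780 + 181
780 = 4*181 + 56
181 = 3*56 + 13
56 = 4*13 + 4
13 = 3*4 + 1
4 = 4*1 + 0
gcd(3301, 46994) = 1.
Express as a combination:
1 = 13 − 3·4
1 = −3·56 + 13·13
1 = 13·181 − 42·56
1 = −42·780 + 181·181
1 = 181·3301 − 766·780
1 = −766·46994 + 10905·3301
So 1 = (-766)·46994 + (10905)·3301.

1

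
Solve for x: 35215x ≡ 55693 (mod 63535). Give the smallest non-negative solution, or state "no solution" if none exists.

gcd(35215, 63535):
63535 = 1·35215 + 28320
35215 = 1·28320 + 6895
28320 = 4·6895 + 740
6895 = 9·740 + 235
740 = 3·235 + 35
235 = 6·35 + 25
35 = 1·25 + 10
25 = 2·10 + 5
10 = 2·5 + 0
gcd = 5, but 5 ∤ 55693, so the congruence has no solution.

no solution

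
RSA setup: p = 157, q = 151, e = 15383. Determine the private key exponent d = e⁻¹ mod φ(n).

φ(n) = (p−1)(q−1) = 156·150 = 23400.
Need d with 15383·d ≡ 1 (mod 23400). Apply the extended Euclidean algorithm:
23400 = 1*15383 + 8017
15383 = 1*8017 + 7366
8017 = 1*7366 + 651
7366 = 11*651 + 205
651 = 3*205 + 36
205 = 5*36 + 25
36 = 1*25 + 11
25 = 2*11 + 3
11 = 3*3 + 2
3 = 1*2 + 1
2 = 2*1 + 0
Back-substitute:
1 = 3 − 2
1 = −11 + 4·3
1 = 4·25 − 9·11
1 = −9·36 + 13·25
1 = 13·205 − 74·36
1 = −74·651 + 235·205
1 = 235·7366 − 2659·651
1 = −2659·8017 + 2894·7366
1 = 2894·15383 − 5553·8017
1 = −5553·23400 + 8447·15383
So 15383·8447 ≡ 1 (mod 23400), hence d = 8447.

8447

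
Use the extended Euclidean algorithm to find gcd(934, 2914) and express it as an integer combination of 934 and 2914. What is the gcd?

2

Euclidean algorithm:
2914 = 3*934 + 112
934 = 8*112 + 38
112 = 2*38 + 36
38 = 1*36 + 2
36 = 18*2 + 0
gcd(934, 2914) = 2.
Working backward:
2 = 38 − 36
2 = −112 + 3·38
2 = 3·934 − 25·112
2 = −25·2914 + 78·934
So 2 = (-25)·2914 + (78)·934.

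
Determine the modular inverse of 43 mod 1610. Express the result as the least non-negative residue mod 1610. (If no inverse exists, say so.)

Run Euclid on (1610, 43):
1610 = 37*43 + 19
43 = 2*19 + 5
19 = 3*5 + 4
5 = 1*4 + 1
4 = 4*1 + 0
Since gcd(43, 1610) = 1, back-substitute to write 1 as a combination:
1 = 5 − 4
1 = −19 + 4·5
1 = 4·43 − 9·19
1 = −9·1610 + 337·43
So 43·337 ≡ 1 (mod 1610).

337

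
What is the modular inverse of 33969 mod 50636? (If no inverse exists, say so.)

Extended Euclidean algorithm:
50636 = 1×33969 + 16667
33969 = 2×16667 + 635
16667 = 26×635 + 157
635 = 4×157 + 7
157 = 22×7 + 3
7 = 2×3 + 1
3 = 3×1 + 0
Since gcd(33969, 50636) = 1, back-substitute to write 1 as a combination:
1 = 7 − 2·3
1 = −2·157 + 45·7
1 = 45·635 − 182·157
1 = −182·16667 + 4777·635
1 = 4777·33969 − 9736·16667
1 = −9736·50636 + 14513·33969
So 33969·14513 ≡ 1 (mod 50636).

14513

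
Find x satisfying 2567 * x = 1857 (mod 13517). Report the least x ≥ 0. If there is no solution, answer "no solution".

7062

First find gcd(2567, 13517):
13517 = 5*2567 + 682
2567 = 3*682 + 521
682 = 1*521 + 161
521 = 3*161 + 38
161 = 4*38 + 9
38 = 4*9 + 2
9 = 4*2 + 1
2 = 2*1 + 0
gcd = 1, so a unique solution mod 13517 exists.
Back-substitute for the Bézout coefficients:
1 = 9 − 4·2
1 = −4·38 + 17·9
1 = 17·161 − 72·38
1 = −72·521 + 233·161
1 = 233·682 − 305·521
1 = −305·2567 + 1148·682
1 = 1148·13517 − 6045·2567
So 2567·(-6045) ≡ 1 (mod 13517), giving 2567⁻¹ ≡ 7472.
x ≡ 2567⁻¹·1857 ≡ 7472·1857 ≡ 7062 (mod 13517).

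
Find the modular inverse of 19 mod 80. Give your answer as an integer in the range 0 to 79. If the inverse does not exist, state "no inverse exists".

Extended Euclidean algorithm:
80 = 4*19 + 4
19 = 4*4 + 3
4 = 1*3 + 1
3 = 3*1 + 0
The gcd is 1. Working backward:
1 = 4 − 3
1 = −19 + 5·4
1 = 5·80 − 21·19
Hence 19⁻¹ ≡ -21 ≡ 59 (mod 80).

59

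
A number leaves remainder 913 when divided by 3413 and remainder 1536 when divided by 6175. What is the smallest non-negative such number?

12018086

Write x = 913 + 3413·k. Then 3413·k ≡ 1536 − 913 ≡ 623 (mod 6175).
Need 3413⁻¹ mod 6175. Extended Euclid on (6175, 3413):
6175 = 1*3413 + 2762
3413 = 1*2762 + 651
2762 = 4*651 + 158
651 = 4*158 + 19
158 = 8*19 + 6
19 = 3*6 + 1
6 = 6*1 + 0
Back-substitute:
1 = 19 − 3·6
1 = −3·158 + 25·19
1 = 25·651 − 103·158
1 = −103·2762 + 437·651
1 = 437·3413 − 540·2762
1 = −540·6175 + 977·3413
3413⁻¹ ≡ 977 (mod 6175), so k ≡ 977·623 ≡ 3521 (mod 6175).
x = 913 + 3413·3521 = 12018086.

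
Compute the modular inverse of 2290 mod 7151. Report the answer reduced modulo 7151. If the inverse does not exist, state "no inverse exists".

gcd(7151, 2290) by repeated division:
7151 = 3·2290 + 281
2290 = 8·281 + 42
281 = 6·42 + 29
42 = 1·29 + 13
29 = 2·13 + 3
13 = 4·3 + 1
3 = 3·1 + 0
gcd = 1, so the inverse exists. Back-substitute:
1 = 13 − 4·3
1 = −4·29 + 9·13
1 = 9·42 − 13·29
1 = −13·281 + 87·42
1 = 87·2290 − 709·281
1 = −709·7151 + 2214·2290
So 2290·2214 ≡ 1 (mod 7151).

2214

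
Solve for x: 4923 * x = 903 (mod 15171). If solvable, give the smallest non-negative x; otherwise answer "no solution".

First find gcd(4923, 15171):
15171 = 3×4923 + 402
4923 = 12×402 + 99
402 = 4×99 + 6
99 = 16×6 + 3
6 = 2×3 + 0
gcd = 3 and 3 | 903, so solutions exist. Divide through by 3: 1641x ≡ 301 (mod 5057).
Now find 1641⁻¹ mod 5057:
5057 = 3*1641 + 134
1641 = 12*134 + 33
134 = 4*33 + 2
33 = 16*2 + 1
2 = 2*1 + 0
Back-substitute:
1 = 33 − 16·2
1 = −16·134 + 65·33
1 = 65·1641 − 796·134
1 = −796·5057 + 2453·1641
So 1641⁻¹ ≡ 2453 (mod 5057).
Then x ≡ 2453·301 ≡ 31 (mod 5057); the smallest non-negative solution is x = 31.

31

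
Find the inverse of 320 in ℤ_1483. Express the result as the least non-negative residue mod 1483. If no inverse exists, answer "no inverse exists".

Extended Euclidean algorithm:
1483 = 4×320 + 203
320 = 1×203 + 117
203 = 1×117 + 86
117 = 1×86 + 31
86 = 2×31 + 24
31 = 1×24 + 7
24 = 3×7 + 3
7 = 2×3 + 1
3 = 3×1 + 0
gcd = 1, so the inverse exists. Back-substitute:
1 = 7 − 2·3
1 = −2·24 + 7·7
1 = 7·31 − 9·24
1 = −9·86 + 25·31
1 = 25·117 − 34·86
1 = −34·203 + 59·117
1 = 59·320 − 93·203
1 = −93·1483 + 431·320
So 320·431 ≡ 1 (mod 1483).

431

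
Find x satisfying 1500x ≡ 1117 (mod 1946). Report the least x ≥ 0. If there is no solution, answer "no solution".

no solution

gcd(1500, 1946):
1946 = 1*1500 + 446
1500 = 3*446 + 162
446 = 2*162 + 122
162 = 1*122 + 40
122 = 3*40 + 2
40 = 20*2 + 0
gcd = 2, but 2 ∤ 1117, so the congruence has no solution.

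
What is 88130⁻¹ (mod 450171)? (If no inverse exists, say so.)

40757

Extended Euclidean algorithm:
450171 = 5×88130 + 9521
88130 = 9×9521 + 2441
9521 = 3×2441 + 2198
2441 = 1×2198 + 243
2198 = 9×243 + 11
243 = 22×11 + 1
11 = 11×1 + 0
The gcd is 1. Working backward:
1 = 243 − 22·11
1 = −22·2198 + 199·243
1 = 199·2441 − 221·2198
1 = −221·9521 + 862·2441
1 = 862·88130 − 7979·9521
1 = −7979·450171 + 40757·88130
So 88130·40757 ≡ 1 (mod 450171).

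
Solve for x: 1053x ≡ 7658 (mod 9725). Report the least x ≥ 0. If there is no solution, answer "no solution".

First find gcd(1053, 9725):
9725 = 9×1053 + 248
1053 = 4×248 + 61
248 = 4×61 + 4
61 = 15×4 + 1
4 = 4×1 + 0
gcd = 1, so a unique solution mod 9725 exists.
Back-substitute for the Bézout coefficients:
1 = 61 − 15·4
1 = −15·248 + 61·61
1 = 61·1053 − 259·248
1 = −259·9725 + 2392·1053
So 1053·(2392) ≡ 1 (mod 9725), giving 1053⁻¹ ≡ 2392.
x ≡ 1053⁻¹·7658 ≡ 2392·7658 ≡ 5761 (mod 9725).

5761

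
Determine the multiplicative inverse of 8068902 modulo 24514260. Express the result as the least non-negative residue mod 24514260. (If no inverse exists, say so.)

no inverse exists

Euclidean algorithm on 24514260, 8068902:
24514260 = 3*8068902 + 307554
8068902 = 26*307554 + 72498
307554 = 4*72498 + 17562
72498 = 4*17562 + 2250
17562 = 7*2250 + 1812
2250 = 1*1812 + 438
1812 = 4*438 + 60
438 = 7*60 + 18
60 = 3*18 + 6
18 = 3*6 + 0
The gcd is 6, not 1, hence no inverse exists.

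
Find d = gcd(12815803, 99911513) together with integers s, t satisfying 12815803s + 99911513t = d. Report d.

Apply Euclid's algorithm to 99911513 and 12815803:
99911513 = 7×12815803 + 10200892
12815803 = 1×10200892 + 2614911
10200892 = 3×2614911 + 2356159
2614911 = 1×2356159 + 258752
2356159 = 9×258752 + 27391
258752 = 9×27391 + 12233
27391 = 2×12233 + 2925
12233 = 4×2925 + 533
2925 = 5×533 + 260
533 = 2×260 + 13
260 = 20×13 + 0
gcd(12815803, 99911513) = 13.
Back-substituting:
13 = 533 − 2·260
13 = −2·2925 + 11·533
13 = 11·12233 − 46·2925
13 = −46·27391 + 103·12233
13 = 103·258752 − 973·27391
13 = −973·2356159 + 8860·258752
13 = 8860·2614911 − 9833·2356159
13 = −9833·10200892 + 38359·2614911
13 = 38359·12815803 − 48192·10200892
13 = −48192·99911513 + 375703·12815803
So 13 = (-48192)·99911513 + (375703)·12815803.

13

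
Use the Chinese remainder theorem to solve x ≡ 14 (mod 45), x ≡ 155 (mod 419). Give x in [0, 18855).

2669

Write x = 14 + 45·k. Then 45·k ≡ 155 − 14 ≡ 141 (mod 419).
Need 45⁻¹ mod 419. Extended Euclid on (419, 45):
419 = 9*45 + 14
45 = 3*14 + 3
14 = 4*3 + 2
3 = 1*2 + 1
2 = 2*1 + 0
Back-substitute:
1 = 3 − 2
1 = −14 + 5·3
1 = 5·45 − 16·14
1 = −16·419 + 149·45
45⁻¹ ≡ 149 (mod 419), so k ≡ 149·141 ≡ 59 (mod 419).
x = 14 + 45·59 = 2669.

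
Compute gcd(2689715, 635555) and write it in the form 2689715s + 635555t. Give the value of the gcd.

5

Apply Euclid's algorithm to 2689715 and 635555:
2689715 = 4×635555 + 147495
635555 = 4×147495 + 45575
147495 = 3×45575 + 10770
45575 = 4×10770 + 2495
10770 = 4×2495 + 790
2495 = 3×790 + 125
790 = 6×125 + 40
125 = 3×40 + 5
40 = 8×5 + 0
gcd(2689715, 635555) = 5.
Working backward:
5 = 125 − 3·40
5 = −3·790 + 19·125
5 = 19·2495 − 60·790
5 = −60·10770 + 259·2495
5 = 259·45575 − 1096·10770
5 = −1096·147495 + 3547·45575
5 = 3547·635555 − 15284·147495
5 = −15284·2689715 + 64683·635555
So 5 = (-15284)·2689715 + (64683)·635555.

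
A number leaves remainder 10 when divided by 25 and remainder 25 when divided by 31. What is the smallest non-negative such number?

335

Write x = 10 + 25·k. Then 25·k ≡ 25 − 10 ≡ 15 (mod 31).
Need 25⁻¹ mod 31. Extended Euclid on (31, 25):
31 = 1*25 + 6
25 = 4*6 + 1
6 = 6*1 + 0
Back-substitute:
1 = 25 − 4·6
1 = −4·31 + 5·25
25⁻¹ ≡ 5 (mod 31), so k ≡ 5·15 ≡ 13 (mod 31).
x = 10 + 25·13 = 335.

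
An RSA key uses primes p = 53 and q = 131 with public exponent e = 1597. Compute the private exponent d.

φ(n) = (p−1)(q−1) = 52·130 = 6760.
Need d with 1597·d ≡ 1 (mod 6760). Apply the extended Euclidean algorithm:
6760 = 4·1597 + 372
1597 = 4·372 + 109
372 = 3·109 + 45
109 = 2·45 + 19
45 = 2·19 + 7
19 = 2·7 + 5
7 = 1·5 + 2
5 = 2·2 + 1
2 = 2·1 + 0
Back-substitute:
1 = 5 − 2·2
1 = −2·7 + 3·5
1 = 3·19 − 8·7
1 = −8·45 + 19·19
1 = 19·109 − 46·45
1 = −46·372 + 157·109
1 = 157·1597 − 674·372
1 = −674·6760 + 2853·1597
So 1597·2853 ≡ 1 (mod 6760), hence d = 2853.

2853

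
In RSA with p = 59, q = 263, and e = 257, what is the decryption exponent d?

6445

φ(n) = (p−1)(q−1) = 58·262 = 15196.
Need d with 257·d ≡ 1 (mod 15196). Apply the extended Euclidean algorithm:
15196 = 59·257 + 33
257 = 7·33 + 26
33 = 1·26 + 7
26 = 3·7 + 5
7 = 1·5 + 2
5 = 2·2 + 1
2 = 2·1 + 0
Back-substitute:
1 = 5 − 2·2
1 = −2·7 + 3·5
1 = 3·26 − 11·7
1 = −11·33 + 14·26
1 = 14·257 − 109·33
1 = −109·15196 + 6445·257
So 257·6445 ≡ 1 (mod 15196), hence d = 6445.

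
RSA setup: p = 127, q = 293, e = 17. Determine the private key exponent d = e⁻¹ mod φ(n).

φ(n) = (p−1)(q−1) = 126·292 = 36792.
Need d with 17·d ≡ 1 (mod 36792). Apply the extended Euclidean algorithm:
36792 = 2164*17 + 4
17 = 4*4 + 1
4 = 4*1 + 0
Back-substitute:
1 = 17 − 4·4
1 = −4·36792 + 8657·17
So 17·8657 ≡ 1 (mod 36792), hence d = 8657.

8657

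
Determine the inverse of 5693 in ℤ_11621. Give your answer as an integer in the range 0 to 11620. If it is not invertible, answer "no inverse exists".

5044

gcd(11621, 5693) by repeated division:
11621 = 2·5693 + 235
5693 = 24·235 + 53
235 = 4·53 + 23
53 = 2·23 + 7
23 = 3·7 + 2
7 = 3·2 + 1
2 = 2·1 + 0
The gcd is 1. Working backward:
1 = 7 − 3·2
1 = −3·23 + 10·7
1 = 10·53 − 23·23
1 = −23·235 + 102·53
1 = 102·5693 − 2471·235
1 = −2471·11621 + 5044·5693
So 5693·5044 ≡ 1 (mod 11621).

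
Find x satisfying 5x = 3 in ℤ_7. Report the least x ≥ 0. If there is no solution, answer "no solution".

First find gcd(5, 7):
7 = 1*5 + 2
5 = 2*2 + 1
2 = 2*1 + 0
gcd = 1, so a unique solution mod 7 exists.
Back-substitute for the Bézout coefficients:
1 = 5 − 2·2
1 = −2·7 + 3·5
So 5·(3) ≡ 1 (mod 7), giving 5⁻¹ ≡ 3.
x ≡ 5⁻¹·3 ≡ 3·3 ≡ 2 (mod 7).

2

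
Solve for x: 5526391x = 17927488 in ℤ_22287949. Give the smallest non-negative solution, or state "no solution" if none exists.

15253932

First find gcd(5526391, 22287949):
22287949 = 4×5526391 + 182385
5526391 = 30×182385 + 54841
182385 = 3×54841 + 17862
54841 = 3×17862 + 1255
17862 = 14×1255 + 292
1255 = 4×292 + 87
292 = 3×87 + 31
87 = 2×31 + 25
31 = 1×25 + 6
25 = 4×6 + 1
6 = 6×1 + 0
gcd = 1, so a unique solution mod 22287949 exists.
Back-substitute for the Bézout coefficients:
1 = 25 − 4·6
1 = −4·31 + 5·25
1 = 5·87 − 14·31
1 = −14·292 + 47·87
1 = 47·1255 − 202·292
1 = −202·17862 + 2875·1255
1 = 2875·54841 − 8827·17862
1 = −8827·182385 + 29356·54841
1 = 29356·5526391 − 889507·182385
1 = −889507·22287949 + 3587384·5526391
So 5526391·(3587384) ≡ 1 (mod 22287949), giving 5526391⁻¹ ≡ 3587384.
x ≡ 5526391⁻¹·17927488 ≡ 3587384·17927488 ≡ 15253932 (mod 22287949).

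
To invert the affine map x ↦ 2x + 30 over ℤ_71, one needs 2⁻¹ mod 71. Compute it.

36

Run Euclid on (71, 2):
71 = 35*2 + 1
2 = 2*1 + 0
The gcd is 1. Working backward:
1 = 71 − 35·2
Thus 2·(-35) ≡ 1 (mod 71); reducing, -35 mod 71 = 36.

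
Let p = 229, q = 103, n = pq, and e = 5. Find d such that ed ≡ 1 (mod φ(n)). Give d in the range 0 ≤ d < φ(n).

φ(n) = (p−1)(q−1) = 228·102 = 23256.
Need d with 5·d ≡ 1 (mod 23256). Apply the extended Euclidean algorithm:
23256 = 4651*5 + 1
5 = 5*1 + 0
Back-substitute:
1 = 23256 − 4651·5
So 5·(-4651) ≡ 1 (mod 23256), hence d ≡ -4651 ≡ 18605 (mod 23256).

18605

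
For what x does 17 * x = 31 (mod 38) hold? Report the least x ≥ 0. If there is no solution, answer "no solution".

13

First find gcd(17, 38):
38 = 2×17 + 4
17 = 4×4 + 1
4 = 4×1 + 0
gcd = 1, so a unique solution mod 38 exists.
Back-substitute for the Bézout coefficients:
1 = 17 − 4·4
1 = −4·38 + 9·17
So 17·(9) ≡ 1 (mod 38), giving 17⁻¹ ≡ 9.
x ≡ 17⁻¹·31 ≡ 9·31 ≡ 13 (mod 38).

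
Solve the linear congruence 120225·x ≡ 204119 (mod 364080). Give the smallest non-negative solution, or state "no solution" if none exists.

no solution

gcd(120225, 364080):
364080 = 3×120225 + 3405
120225 = 35×3405 + 1050
3405 = 3×1050 + 255
1050 = 4×255 + 30
255 = 8×30 + 15
30 = 2×15 + 0
gcd = 15, but 15 ∤ 204119, so the congruence has no solution.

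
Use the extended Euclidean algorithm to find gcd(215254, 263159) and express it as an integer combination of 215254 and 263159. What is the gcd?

13

Euclidean algorithm:
263159 = 1×215254 + 47905
215254 = 4×47905 + 23634
47905 = 2×23634 + 637
23634 = 37×637 + 65
637 = 9×65 + 52
65 = 1×52 + 13
52 = 4×13 + 0
gcd(215254, 263159) = 13.
Back-substituting:
13 = 65 − 52
13 = −637 + 10·65
13 = 10·23634 − 371·637
13 = −371·47905 + 752·23634
13 = 752·215254 − 3379·47905
13 = −3379·263159 + 4131·215254
So 13 = (-3379)·263159 + (4131)·215254.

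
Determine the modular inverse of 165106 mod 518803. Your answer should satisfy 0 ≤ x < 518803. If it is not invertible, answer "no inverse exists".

448024

Extended Euclidean algorithm:
518803 = 3×165106 + 23485
165106 = 7×23485 + 711
23485 = 33×711 + 22
711 = 32×22 + 7
22 = 3×7 + 1
7 = 7×1 + 0
gcd = 1, so the inverse exists. Back-substitute:
1 = 22 − 3·7
1 = −3·711 + 97·22
1 = 97·23485 − 3204·711
1 = −3204·165106 + 22525·23485
1 = 22525·518803 − 70779·165106
Hence 165106⁻¹ ≡ -70779 ≡ 448024 (mod 518803).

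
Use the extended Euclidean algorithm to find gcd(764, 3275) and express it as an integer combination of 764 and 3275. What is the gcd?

Euclidean algorithm:
3275 = 4*764 + 219
764 = 3*219 + 107
219 = 2*107 + 5
107 = 21*5 + 2
5 = 2*2 + 1
2 = 2*1 + 0
gcd(764, 3275) = 1.
Express as a combination:
1 = 5 − 2·2
1 = −2·107 + 43·5
1 = 43·219 − 88·107
1 = −88·764 + 307·219
1 = 307·3275 − 1316·764
So 1 = (307)·3275 + (-1316)·764.

1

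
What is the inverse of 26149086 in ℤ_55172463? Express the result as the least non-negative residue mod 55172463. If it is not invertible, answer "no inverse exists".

Compute gcd(26149086, 55172463):
55172463 = 2×26149086 + 2874291
26149086 = 9×2874291 + 280467
2874291 = 10×280467 + 69621
280467 = 4×69621 + 1983
69621 = 35×1983 + 216
1983 = 9×216 + 39
216 = 5×39 + 21
39 = 1×21 + 18
21 = 1×18 + 3
18 = 6×3 + 0
Since gcd = 3 > 1, 26149086 is not a unit mod 55172463.

no inverse exists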